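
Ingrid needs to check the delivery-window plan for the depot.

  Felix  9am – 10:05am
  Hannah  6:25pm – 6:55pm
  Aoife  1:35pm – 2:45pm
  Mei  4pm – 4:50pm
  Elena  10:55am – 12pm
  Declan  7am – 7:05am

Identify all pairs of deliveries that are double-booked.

no overlapping pairs

Two intervals overlap when each starts before the other ends.
Sorted by start: Declan, Felix, Elena, Aoife, Mei, Hannah.
Felix starts after Declan ends; Declan is clear from here.
Elena starts after Felix ends; Felix is clear from here.
Aoife starts after Elena ends; Elena is clear from here.
Mei starts after Aoife ends; Aoife is clear from here.
Hannah starts after Mei ends.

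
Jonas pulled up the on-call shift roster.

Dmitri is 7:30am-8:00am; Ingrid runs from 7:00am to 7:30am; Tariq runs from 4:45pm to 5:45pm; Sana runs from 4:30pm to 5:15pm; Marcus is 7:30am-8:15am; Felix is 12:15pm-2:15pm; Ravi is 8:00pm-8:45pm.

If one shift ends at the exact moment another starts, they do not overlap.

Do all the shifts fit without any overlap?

Sorted by start: Ingrid, Dmitri, Marcus, Felix, Sana, Tariq, Ravi.
Dmitri starts exactly when Ingrid ends (back-to-back, no overlap), so Ingrid has no further overlaps.
Marcus starts before Dmitri ends → Dmitri and Marcus overlap.
That's a conflict, so the schedule is not conflict-free.

No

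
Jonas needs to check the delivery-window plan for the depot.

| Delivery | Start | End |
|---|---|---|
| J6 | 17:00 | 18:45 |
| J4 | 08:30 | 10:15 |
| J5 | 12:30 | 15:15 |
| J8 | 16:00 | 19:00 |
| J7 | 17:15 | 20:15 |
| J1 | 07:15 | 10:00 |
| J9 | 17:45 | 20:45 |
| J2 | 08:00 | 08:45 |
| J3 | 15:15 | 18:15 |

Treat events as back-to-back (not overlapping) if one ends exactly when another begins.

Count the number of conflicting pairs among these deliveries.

13

Two intervals overlap when each starts before the other ends.
Sorted by start: J1, J2, J4, J5, J3, J8, J6, J7, J9.
J2 starts before J1 ends → J1 and J2 overlap.
J4 starts before J1 ends → J1 and J4 overlap.
J5 starts after J1 ends — done with J1.
J4 starts before J2 ends → J2 and J4 overlap.
J5 starts after J2 ends — done with J2.
J5 starts after J4 ends — done with J4.
J3 starts exactly when J5 ends (back-to-back, no overlap) — done with J5.
J8 starts before J3 ends → J3 and J8 overlap.
J6 starts before J3 ends → J3 and J6 overlap.
J7 starts before J3 ends → J3 and J7 overlap.
J9 starts before J3 ends → J3 and J9 overlap.
J6 starts before J8 ends → J8 and J6 overlap.
J7 starts before J8 ends → J8 and J7 overlap.
J9 starts before J8 ends → J8 and J9 overlap.
J7 starts before J6 ends → J6 and J7 overlap.
J9 starts before J6 ends → J6 and J9 overlap.
J9 starts before J7 ends → J7 and J9 overlap.
Overlapping pairs: J1 & J2, J1 & J4, J2 & J4, J3 & J6, J3 & J7, J3 & J8, J3 & J9, J6 & J7, J6 & J8, J6 & J9, J7 & J8, J7 & J9, J8 & J9 — 13 in total.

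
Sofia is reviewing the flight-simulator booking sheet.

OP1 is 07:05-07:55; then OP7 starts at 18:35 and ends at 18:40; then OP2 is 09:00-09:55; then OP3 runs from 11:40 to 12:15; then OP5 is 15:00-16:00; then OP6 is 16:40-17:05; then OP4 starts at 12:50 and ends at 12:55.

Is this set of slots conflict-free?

Sorted by start: OP1, OP2, OP3, OP4, OP5, OP6, OP7.
OP2 starts after OP1 ends, so OP1 has no further overlaps.
OP3 starts after OP2 ends, so OP2 has no further overlaps.
OP4 starts after OP3 ends, so OP3 has no further overlaps.
OP5 starts after OP4 ends, so OP4 has no further overlaps.
OP6 starts after OP5 ends, so OP5 has no further overlaps.
OP7 starts after OP6 ends.
Every pair is clear; the schedule has no overlaps.

Yes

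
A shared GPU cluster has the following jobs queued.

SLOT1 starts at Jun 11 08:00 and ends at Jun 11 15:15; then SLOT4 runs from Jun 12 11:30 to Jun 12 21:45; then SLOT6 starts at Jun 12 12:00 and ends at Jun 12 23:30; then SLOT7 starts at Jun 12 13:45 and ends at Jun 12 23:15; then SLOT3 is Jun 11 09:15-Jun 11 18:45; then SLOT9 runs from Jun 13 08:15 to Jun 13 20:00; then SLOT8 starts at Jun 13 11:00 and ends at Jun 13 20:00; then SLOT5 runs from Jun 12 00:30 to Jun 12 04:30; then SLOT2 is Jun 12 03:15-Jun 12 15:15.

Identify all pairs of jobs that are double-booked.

SLOT1 & SLOT3, SLOT2 & SLOT4, SLOT2 & SLOT5, SLOT2 & SLOT6, SLOT2 & SLOT7, SLOT4 & SLOT6, SLOT4 & SLOT7, SLOT6 & SLOT7, SLOT8 & SLOT9

Check each pair: they overlap iff neither finishes before the other starts.
Sorted by start: SLOT1, SLOT3, SLOT5, SLOT2, SLOT4, SLOT6, SLOT7, SLOT9, SLOT8.
SLOT3 starts before SLOT1 ends → SLOT1 and SLOT3 overlap.
SLOT5 starts after SLOT1 ends; SLOT1 is clear from here.
SLOT5 starts after SLOT3 ends; SLOT3 is clear from here.
SLOT2 starts before SLOT5 ends → SLOT5 and SLOT2 overlap.
SLOT4 starts after SLOT5 ends; SLOT5 is clear from here.
SLOT4 starts before SLOT2 ends → SLOT2 and SLOT4 overlap.
SLOT6 starts before SLOT2 ends → SLOT2 and SLOT6 overlap.
SLOT7 starts before SLOT2 ends → SLOT2 and SLOT7 overlap.
SLOT9 starts after SLOT2 ends; SLOT2 is clear from here.
SLOT6 starts before SLOT4 ends → SLOT4 and SLOT6 overlap.
SLOT7 starts before SLOT4 ends → SLOT4 and SLOT7 overlap.
SLOT9 starts after SLOT4 ends; SLOT4 is clear from here.
SLOT7 starts before SLOT6 ends → SLOT6 and SLOT7 overlap.
SLOT9 starts after SLOT6 ends; SLOT6 is clear from here.
SLOT9 starts after SLOT7 ends; SLOT7 is clear from here.
SLOT8 starts before SLOT9 ends → SLOT9 and SLOT8 overlap.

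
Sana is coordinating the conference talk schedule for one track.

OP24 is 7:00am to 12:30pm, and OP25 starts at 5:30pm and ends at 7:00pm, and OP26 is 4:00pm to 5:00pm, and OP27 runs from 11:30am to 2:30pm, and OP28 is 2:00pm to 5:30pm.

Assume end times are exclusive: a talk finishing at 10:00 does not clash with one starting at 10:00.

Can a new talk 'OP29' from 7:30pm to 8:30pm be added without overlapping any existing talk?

OP24: ends 12:30pm at or before OP29 starts 7:30pm → clear.
OP27: ends 2:30pm at or before OP29 starts 7:30pm → clear.
OP28: ends 5:30pm at or before OP29 starts 7:30pm → clear.
OP26: ends 5:00pm at or before OP29 starts 7:30pm → clear.
OP25: ends 7:00pm at or before OP29 starts 7:30pm → clear.

Yes — the slot is free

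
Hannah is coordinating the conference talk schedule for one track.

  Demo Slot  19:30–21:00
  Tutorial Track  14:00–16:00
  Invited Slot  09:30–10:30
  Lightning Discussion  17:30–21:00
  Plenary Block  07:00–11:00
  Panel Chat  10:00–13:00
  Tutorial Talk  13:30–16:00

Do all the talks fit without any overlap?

No

Sorted by start: Plenary Block, Invited Slot, Panel Chat, Tutorial Talk, Tutorial Track, Lightning Discussion, Demo Slot.
Invited Slot starts before Plenary Block ends → Plenary Block and Invited Slot overlap.
That's a conflict, so the schedule is not conflict-free.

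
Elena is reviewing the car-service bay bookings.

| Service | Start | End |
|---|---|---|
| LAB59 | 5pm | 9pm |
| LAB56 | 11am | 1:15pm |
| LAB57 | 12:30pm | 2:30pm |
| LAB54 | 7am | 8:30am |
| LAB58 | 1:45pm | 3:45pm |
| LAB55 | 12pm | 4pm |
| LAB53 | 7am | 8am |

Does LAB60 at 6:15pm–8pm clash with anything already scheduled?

Yes — it overlaps LAB59

LAB53: ends 8am at or before LAB60 starts 6:15pm → clear.
LAB54: ends 8:30am at or before LAB60 starts 6:15pm → clear.
LAB56: ends 1:15pm at or before LAB60 starts 6:15pm → clear.
LAB55: ends 4pm at or before LAB60 starts 6:15pm → clear.
LAB57: ends 2:30pm at or before LAB60 starts 6:15pm → clear.
LAB58: ends 3:45pm at or before LAB60 starts 6:15pm → clear.
LAB59: starts 5pm before LAB60 ends 8pm, and ends 9pm after LAB60 starts 6:15pm → overlap.
LAB60 overlaps LAB59.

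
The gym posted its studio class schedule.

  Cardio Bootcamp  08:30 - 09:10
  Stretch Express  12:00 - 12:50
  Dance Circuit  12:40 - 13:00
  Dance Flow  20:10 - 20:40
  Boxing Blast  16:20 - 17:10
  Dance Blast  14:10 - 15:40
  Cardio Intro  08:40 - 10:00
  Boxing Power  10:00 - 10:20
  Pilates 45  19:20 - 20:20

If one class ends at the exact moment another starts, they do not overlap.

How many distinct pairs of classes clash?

3

Sorted by start: Cardio Bootcamp, Cardio Intro, Boxing Power, Stretch Express, Dance Circuit, Dance Blast, Boxing Blast, Pilates 45, Dance Flow.
Cardio Intro starts before Cardio Bootcamp ends → Cardio Bootcamp and Cardio Intro overlap.
Boxing Power starts after Cardio Bootcamp ends, so Cardio Bootcamp has no further overlaps.
Boxing Power starts exactly when Cardio Intro ends (back-to-back, no overlap), so Cardio Intro has no further overlaps.
Stretch Express starts after Boxing Power ends, so Boxing Power has no further overlaps.
Dance Circuit starts before Stretch Express ends → Stretch Express and Dance Circuit overlap.
Dance Blast starts after Stretch Express ends, so Stretch Express has no further overlaps.
Dance Blast starts after Dance Circuit ends, so Dance Circuit has no further overlaps.
Boxing Blast starts after Dance Blast ends, so Dance Blast has no further overlaps.
Pilates 45 starts after Boxing Blast ends, so Boxing Blast has no further overlaps.
Dance Flow starts before Pilates 45 ends → Pilates 45 and Dance Flow overlap.
Overlapping pairs: Cardio Bootcamp & Cardio Intro, Dance Circuit & Stretch Express, Dance Flow & Pilates 45 — 3 in total.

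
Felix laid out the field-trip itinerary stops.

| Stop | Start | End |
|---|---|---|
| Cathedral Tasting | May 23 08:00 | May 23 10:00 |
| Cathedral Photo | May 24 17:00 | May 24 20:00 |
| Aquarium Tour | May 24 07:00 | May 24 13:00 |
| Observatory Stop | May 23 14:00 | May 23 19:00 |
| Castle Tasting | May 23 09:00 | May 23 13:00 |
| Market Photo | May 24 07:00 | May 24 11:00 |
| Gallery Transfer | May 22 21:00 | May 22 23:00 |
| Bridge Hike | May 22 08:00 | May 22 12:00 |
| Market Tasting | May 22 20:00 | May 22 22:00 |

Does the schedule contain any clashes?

Sorted by start: Bridge Hike, Market Tasting, Gallery Transfer, Cathedral Tasting, Castle Tasting, Observatory Stop, Aquarium Tour, Market Photo, Cathedral Photo.
Market Tasting starts after Bridge Hike ends, so nothing later overlaps Bridge Hike either.
Gallery Transfer starts before Market Tasting ends → Market Tasting and Gallery Transfer overlap.
That's a conflict, so the schedule is not conflict-free.

Yes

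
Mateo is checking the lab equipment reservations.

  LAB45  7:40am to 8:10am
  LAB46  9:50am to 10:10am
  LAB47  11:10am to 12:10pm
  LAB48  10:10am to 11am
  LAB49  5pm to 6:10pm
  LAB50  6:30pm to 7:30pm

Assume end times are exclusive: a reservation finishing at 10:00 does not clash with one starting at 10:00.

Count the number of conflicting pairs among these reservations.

Sorted by start: LAB45, LAB46, LAB48, LAB47, LAB49, LAB50.
LAB46 starts after LAB45 ends, so nothing later overlaps LAB45 either.
LAB48 starts exactly when LAB46 ends (back-to-back, no overlap), so nothing later overlaps LAB46 either.
LAB47 starts after LAB48 ends, so nothing later overlaps LAB48 either.
LAB49 starts after LAB47 ends, so nothing later overlaps LAB47 either.
LAB50 starts after LAB49 ends.
No pair overlaps.

0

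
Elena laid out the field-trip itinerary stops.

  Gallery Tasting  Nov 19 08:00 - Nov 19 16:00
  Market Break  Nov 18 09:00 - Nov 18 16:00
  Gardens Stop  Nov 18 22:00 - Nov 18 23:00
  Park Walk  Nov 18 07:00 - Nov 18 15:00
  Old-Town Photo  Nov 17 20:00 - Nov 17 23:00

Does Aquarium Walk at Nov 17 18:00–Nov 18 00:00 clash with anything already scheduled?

Yes — it overlaps Old-Town Photo

Old-Town Photo: starts Nov 17 20:00 before Aquarium Walk ends Nov 18 00:00, and ends Nov 17 23:00 after Aquarium Walk starts Nov 17 18:00 → overlap.
Park Walk: starts Nov 18 07:00 at or after Aquarium Walk ends Nov 18 00:00 → clear.
Market Break: starts Nov 18 09:00 at or after Aquarium Walk ends Nov 18 00:00 → clear.
Gardens Stop: starts Nov 18 22:00 at or after Aquarium Walk ends Nov 18 00:00 → clear.
Gallery Tasting: starts Nov 19 08:00 at or after Aquarium Walk ends Nov 18 00:00 → clear.
Aquarium Walk overlaps Old-Town Photo.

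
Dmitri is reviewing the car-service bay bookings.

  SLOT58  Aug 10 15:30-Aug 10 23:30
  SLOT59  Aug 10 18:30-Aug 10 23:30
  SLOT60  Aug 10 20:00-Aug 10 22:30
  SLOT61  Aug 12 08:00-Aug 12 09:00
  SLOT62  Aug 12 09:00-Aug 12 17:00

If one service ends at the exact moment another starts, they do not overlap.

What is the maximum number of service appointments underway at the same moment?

3

Sort all start/end points and keep a running count:
Aug 10 15:30 start SLOT58 → 1
Aug 10 18:30 start SLOT59 → 2
Aug 10 20:00 start SLOT60 → 3
Aug 10 22:30 end SLOT60 → 2
Aug 10 23:30 end SLOT58 → 1
Aug 10 23:30 end SLOT59 → 0
Aug 12 08:00 start SLOT61 → 1
Aug 12 09:00 end SLOT61 → 0
Aug 12 09:00 start SLOT62 → 1
Aug 12 17:00 end SLOT62 → 0
Peak is 3, at Aug 10 20:00 (SLOT58, SLOT59, SLOT60).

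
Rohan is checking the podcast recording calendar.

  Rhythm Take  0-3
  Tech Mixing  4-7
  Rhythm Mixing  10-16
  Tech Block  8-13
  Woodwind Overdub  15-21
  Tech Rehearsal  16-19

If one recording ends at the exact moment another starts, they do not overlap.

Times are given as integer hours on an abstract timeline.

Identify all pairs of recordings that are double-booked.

Rhythm Mixing & Tech Block, Rhythm Mixing & Woodwind Overdub, Tech Rehearsal & Woodwind Overdub

Sorted by start: Rhythm Take, Tech Mixing, Tech Block, Rhythm Mixing, Woodwind Overdub, Tech Rehearsal.
Tech Mixing starts after Rhythm Take ends — done with Rhythm Take.
Tech Block starts after Tech Mixing ends — done with Tech Mixing.
Rhythm Mixing starts before Tech Block ends → Tech Block and Rhythm Mixing overlap.
Woodwind Overdub starts after Tech Block ends — done with Tech Block.
Woodwind Overdub starts before Rhythm Mixing ends → Rhythm Mixing and Woodwind Overdub overlap.
Tech Rehearsal starts exactly when Rhythm Mixing ends (back-to-back, no overlap).
Tech Rehearsal starts before Woodwind Overdub ends → Woodwind Overdub and Tech Rehearsal overlap.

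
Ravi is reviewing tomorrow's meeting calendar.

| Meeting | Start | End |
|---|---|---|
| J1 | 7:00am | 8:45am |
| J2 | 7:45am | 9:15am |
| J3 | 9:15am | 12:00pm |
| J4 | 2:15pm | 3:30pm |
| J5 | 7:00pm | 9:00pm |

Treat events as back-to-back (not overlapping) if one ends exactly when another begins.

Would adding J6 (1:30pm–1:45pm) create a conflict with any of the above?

J1: ends 8:45am at or before J6 starts 1:30pm → clear.
J2: ends 9:15am at or before J6 starts 1:30pm → clear.
J3: ends 12:00pm at or before J6 starts 1:30pm → clear.
J4: starts 2:15pm at or after J6 ends 1:45pm → clear.
J5: starts 7:00pm at or after J6 ends 1:45pm → clear.

No — it doesn't clash with anything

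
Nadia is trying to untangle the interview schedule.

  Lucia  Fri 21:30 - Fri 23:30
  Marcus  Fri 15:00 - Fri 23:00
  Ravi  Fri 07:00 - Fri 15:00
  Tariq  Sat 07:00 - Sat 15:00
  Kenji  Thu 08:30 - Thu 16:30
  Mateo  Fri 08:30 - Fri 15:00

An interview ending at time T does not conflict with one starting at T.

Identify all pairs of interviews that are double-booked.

Lucia & Marcus, Mateo & Ravi

Sorted by start: Kenji, Ravi, Mateo, Marcus, Lucia, Tariq.
Ravi starts after Kenji ends — done with Kenji.
Mateo starts before Ravi ends → Ravi and Mateo overlap.
Marcus starts exactly when Ravi ends (back-to-back, no overlap) — done with Ravi.
Marcus starts exactly when Mateo ends (back-to-back, no overlap) — done with Mateo.
Lucia starts before Marcus ends → Marcus and Lucia overlap.
Tariq starts after Marcus ends.
Tariq starts after Lucia ends.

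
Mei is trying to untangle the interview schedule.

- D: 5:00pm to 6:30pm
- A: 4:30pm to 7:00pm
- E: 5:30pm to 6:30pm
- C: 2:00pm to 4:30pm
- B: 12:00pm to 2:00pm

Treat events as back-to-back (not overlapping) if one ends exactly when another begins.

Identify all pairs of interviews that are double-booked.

Sorted by start: B, C, A, D, E.
C starts exactly when B ends (back-to-back, no overlap) — done with B.
A starts exactly when C ends (back-to-back, no overlap) — done with C.
D starts before A ends → A and D overlap.
E starts before A ends → A and E overlap.
E starts before D ends → D and E overlap.

A & D, A & E, D & E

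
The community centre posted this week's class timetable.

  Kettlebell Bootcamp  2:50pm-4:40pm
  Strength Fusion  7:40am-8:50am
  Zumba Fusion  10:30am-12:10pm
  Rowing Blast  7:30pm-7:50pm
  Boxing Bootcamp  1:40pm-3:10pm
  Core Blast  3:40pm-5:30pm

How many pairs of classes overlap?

2

Sorted by start: Strength Fusion, Zumba Fusion, Boxing Bootcamp, Kettlebell Bootcamp, Core Blast, Rowing Blast.
Zumba Fusion starts after Strength Fusion ends; Strength Fusion is clear from here.
Boxing Bootcamp starts after Zumba Fusion ends; Zumba Fusion is clear from here.
Kettlebell Bootcamp starts before Boxing Bootcamp ends → Boxing Bootcamp and Kettlebell Bootcamp overlap.
Core Blast starts after Boxing Bootcamp ends; Boxing Bootcamp is clear from here.
Core Blast starts before Kettlebell Bootcamp ends → Kettlebell Bootcamp and Core Blast overlap.
Rowing Blast starts after Kettlebell Bootcamp ends.
Rowing Blast starts after Core Blast ends.
Overlapping pairs: Boxing Bootcamp & Kettlebell Bootcamp, Core Blast & Kettlebell Bootcamp — 2 in total.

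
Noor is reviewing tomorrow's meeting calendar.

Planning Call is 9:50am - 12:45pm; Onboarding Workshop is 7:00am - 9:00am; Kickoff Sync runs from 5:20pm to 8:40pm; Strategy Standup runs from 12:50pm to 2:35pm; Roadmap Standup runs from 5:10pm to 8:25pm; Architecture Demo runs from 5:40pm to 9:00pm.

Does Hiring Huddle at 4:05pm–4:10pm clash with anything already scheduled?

No — it doesn't clash with anything

Onboarding Workshop: ends 9:00am at or before Hiring Huddle starts 4:05pm → clear.
Planning Call: ends 12:45pm at or before Hiring Huddle starts 4:05pm → clear.
Strategy Standup: ends 2:35pm at or before Hiring Huddle starts 4:05pm → clear.
Roadmap Standup: starts 5:10pm at or after Hiring Huddle ends 4:10pm → clear.
Kickoff Sync: starts 5:20pm at or after Hiring Huddle ends 4:10pm → clear.
Architecture Demo: starts 5:40pm at or after Hiring Huddle ends 4:10pm → clear.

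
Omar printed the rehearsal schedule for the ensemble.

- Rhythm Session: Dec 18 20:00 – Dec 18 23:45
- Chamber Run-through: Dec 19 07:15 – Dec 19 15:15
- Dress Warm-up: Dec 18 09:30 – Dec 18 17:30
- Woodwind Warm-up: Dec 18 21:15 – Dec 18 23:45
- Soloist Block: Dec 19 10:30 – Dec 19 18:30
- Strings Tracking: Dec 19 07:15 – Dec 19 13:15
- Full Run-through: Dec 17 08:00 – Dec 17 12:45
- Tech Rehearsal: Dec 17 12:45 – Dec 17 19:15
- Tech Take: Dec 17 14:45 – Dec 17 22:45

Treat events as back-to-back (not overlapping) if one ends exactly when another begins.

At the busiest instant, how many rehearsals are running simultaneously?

3

Sweep the timeline, counting +1 at each start and −1 at each end (ends before starts at a tie):
Dec 17 08:00 start Full Run-through → 1
Dec 17 12:45 end Full Run-through → 0
Dec 17 12:45 start Tech Rehearsal → 1
Dec 17 14:45 start Tech Take → 2
Dec 17 19:15 end Tech Rehearsal → 1
Dec 17 22:45 end Tech Take → 0
Dec 18 09:30 start Dress Warm-up → 1
Dec 18 17:30 end Dress Warm-up → 0
Dec 18 20:00 start Rhythm Session → 1
Dec 18 21:15 start Woodwind Warm-up → 2
Dec 18 23:45 end Rhythm Session → 1
Dec 18 23:45 end Woodwind Warm-up → 0
Dec 19 07:15 start Chamber Run-through → 1
Dec 19 07:15 start Strings Tracking → 2
Dec 19 10:30 start Soloist Block → 3
Dec 19 13:15 end Strings Tracking → 2
Dec 19 15:15 end Chamber Run-through → 1
Dec 19 18:30 end Soloist Block → 0
Peak is 3, at Dec 19 10:30 (Chamber Run-through, Soloist Block, Strings Tracking).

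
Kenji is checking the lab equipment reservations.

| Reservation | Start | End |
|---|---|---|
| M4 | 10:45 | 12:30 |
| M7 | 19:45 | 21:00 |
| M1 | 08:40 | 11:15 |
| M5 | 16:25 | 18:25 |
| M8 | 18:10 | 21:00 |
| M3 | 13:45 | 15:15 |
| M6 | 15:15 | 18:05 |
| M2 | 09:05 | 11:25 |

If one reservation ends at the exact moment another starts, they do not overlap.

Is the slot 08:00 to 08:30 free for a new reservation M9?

Yes — the slot is free

M1: starts 08:40 at or after M9 ends 08:30 → clear.
M2: starts 09:05 at or after M9 ends 08:30 → clear.
M4: starts 10:45 at or after M9 ends 08:30 → clear.
M3: starts 13:45 at or after M9 ends 08:30 → clear.
M6: starts 15:15 at or after M9 ends 08:30 → clear.
M5: starts 16:25 at or after M9 ends 08:30 → clear.
M8: starts 18:10 at or after M9 ends 08:30 → clear.
M7: starts 19:45 at or after M9 ends 08:30 → clear.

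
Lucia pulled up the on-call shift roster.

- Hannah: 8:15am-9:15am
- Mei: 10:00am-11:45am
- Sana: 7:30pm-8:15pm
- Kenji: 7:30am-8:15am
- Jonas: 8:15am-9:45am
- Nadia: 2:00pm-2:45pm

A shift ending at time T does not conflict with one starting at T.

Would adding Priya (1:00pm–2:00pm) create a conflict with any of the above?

Kenji: ends 8:15am at or before Priya starts 1:00pm → clear.
Hannah: ends 9:15am at or before Priya starts 1:00pm → clear.
Jonas: ends 9:45am at or before Priya starts 1:00pm → clear.
Mei: ends 11:45am at or before Priya starts 1:00pm → clear.
Nadia: starts 2:00pm at or after Priya ends 2:00pm → clear.
Sana: starts 7:30pm at or after Priya ends 2:00pm → clear.

No — it doesn't clash with anything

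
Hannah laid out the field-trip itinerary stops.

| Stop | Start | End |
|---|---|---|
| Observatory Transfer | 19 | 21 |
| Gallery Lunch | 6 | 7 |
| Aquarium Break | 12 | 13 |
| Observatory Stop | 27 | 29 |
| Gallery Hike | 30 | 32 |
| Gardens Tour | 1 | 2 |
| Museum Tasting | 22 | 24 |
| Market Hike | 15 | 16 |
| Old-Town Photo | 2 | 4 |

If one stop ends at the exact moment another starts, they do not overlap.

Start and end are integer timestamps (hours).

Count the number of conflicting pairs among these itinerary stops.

0

Check each pair: they overlap iff neither finishes before the other starts.
Sorted by start: Gardens Tour, Old-Town Photo, Gallery Lunch, Aquarium Break, Market Hike, Observatory Transfer, Museum Tasting, Observatory Stop, Gallery Hike.
Old-Town Photo starts exactly when Gardens Tour ends (back-to-back, no overlap) — done with Gardens Tour.
Gallery Lunch starts after Old-Town Photo ends — done with Old-Town Photo.
Aquarium Break starts after Gallery Lunch ends — done with Gallery Lunch.
Market Hike starts after Aquarium Break ends — done with Aquarium Break.
Observatory Transfer starts after Market Hike ends — done with Market Hike.
Museum Tasting starts after Observatory Transfer ends — done with Observatory Transfer.
Observatory Stop starts after Museum Tasting ends — done with Museum Tasting.
Gallery Hike starts after Observatory Stop ends.
No pair overlaps.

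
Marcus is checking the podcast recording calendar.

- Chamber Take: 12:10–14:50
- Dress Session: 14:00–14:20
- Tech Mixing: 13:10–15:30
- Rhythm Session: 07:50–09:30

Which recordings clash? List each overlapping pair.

Sorted by start: Rhythm Session, Chamber Take, Tech Mixing, Dress Session.
Chamber Take starts after Rhythm Session ends, so nothing later overlaps Rhythm Session either.
Tech Mixing starts before Chamber Take ends → Chamber Take and Tech Mixing overlap.
Dress Session starts before Chamber Take ends → Chamber Take and Dress Session overlap.
Dress Session starts before Tech Mixing ends → Tech Mixing and Dress Session overlap.

Chamber Take & Dress Session, Chamber Take & Tech Mixing, Dress Session & Tech Mixing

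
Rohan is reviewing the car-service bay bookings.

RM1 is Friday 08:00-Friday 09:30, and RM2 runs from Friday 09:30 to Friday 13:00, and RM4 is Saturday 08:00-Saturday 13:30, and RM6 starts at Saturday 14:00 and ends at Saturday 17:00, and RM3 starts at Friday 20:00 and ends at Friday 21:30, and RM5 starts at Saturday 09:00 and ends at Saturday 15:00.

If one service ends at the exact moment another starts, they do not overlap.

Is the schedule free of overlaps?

No

Two intervals overlap when each starts before the other ends.
Sorted by start: RM1, RM2, RM3, RM4, RM5, RM6.
RM2 starts exactly when RM1 ends (back-to-back, no overlap) — done with RM1.
RM3 starts after RM2 ends — done with RM2.
RM4 starts after RM3 ends — done with RM3.
RM5 starts before RM4 ends → RM4 and RM5 overlap.
That's a conflict, so the schedule is not conflict-free.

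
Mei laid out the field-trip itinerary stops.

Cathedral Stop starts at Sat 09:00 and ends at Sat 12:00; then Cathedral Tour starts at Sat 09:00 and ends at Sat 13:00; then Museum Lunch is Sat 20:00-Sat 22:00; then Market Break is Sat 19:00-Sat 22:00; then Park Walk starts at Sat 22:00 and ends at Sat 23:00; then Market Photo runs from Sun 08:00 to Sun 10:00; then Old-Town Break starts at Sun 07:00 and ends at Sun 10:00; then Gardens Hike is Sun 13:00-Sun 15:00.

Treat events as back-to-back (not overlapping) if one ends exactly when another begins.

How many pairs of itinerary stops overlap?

Check each pair: they overlap iff neither finishes before the other starts.
Sorted by start: Cathedral Stop, Cathedral Tour, Market Break, Museum Lunch, Park Walk, Old-Town Break, Market Photo, Gardens Hike.
Cathedral Tour starts before Cathedral Stop ends → Cathedral Stop and Cathedral Tour overlap.
Market Break starts after Cathedral Stop ends, so nothing later overlaps Cathedral Stop either.
Market Break starts after Cathedral Tour ends, so nothing later overlaps Cathedral Tour either.
Museum Lunch starts before Market Break ends → Market Break and Museum Lunch overlap.
Park Walk starts exactly when Market Break ends (back-to-back, no overlap), so nothing later overlaps Market Break either.
Park Walk starts exactly when Museum Lunch ends (back-to-back, no overlap), so nothing later overlaps Museum Lunch either.
Old-Town Break starts after Park Walk ends, so nothing later overlaps Park Walk either.
Market Photo starts before Old-Town Break ends → Old-Town Break and Market Photo overlap.
Gardens Hike starts after Old-Town Break ends.
Gardens Hike starts after Market Photo ends.
Overlapping pairs: Cathedral Stop & Cathedral Tour, Market Break & Museum Lunch, Market Photo & Old-Town Break — 3 in total.

3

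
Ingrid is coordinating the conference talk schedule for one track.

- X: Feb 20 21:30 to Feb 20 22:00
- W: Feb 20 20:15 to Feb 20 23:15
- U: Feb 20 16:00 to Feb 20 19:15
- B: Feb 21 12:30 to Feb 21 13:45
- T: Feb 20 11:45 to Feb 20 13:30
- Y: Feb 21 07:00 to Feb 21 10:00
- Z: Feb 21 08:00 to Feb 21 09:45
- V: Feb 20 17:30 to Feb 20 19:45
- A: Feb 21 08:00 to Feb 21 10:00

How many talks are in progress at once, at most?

3

Walk through starts and ends in time order (an end at T is processed before a start at T):
Feb 20 11:45 start T → 1
Feb 20 13:30 end T → 0
Feb 20 16:00 start U → 1
Feb 20 17:30 start V → 2
Feb 20 19:15 end U → 1
Feb 20 19:45 end V → 0
Feb 20 20:15 start W → 1
Feb 20 21:30 start X → 2
Feb 20 22:00 end X → 1
Feb 20 23:15 end W → 0
Feb 21 07:00 start Y → 1
Feb 21 08:00 start A → 2
Feb 21 08:00 start Z → 3
Feb 21 09:45 end Z → 2
Feb 21 10:00 end A → 1
Feb 21 10:00 end Y → 0
Feb 21 12:30 start B → 1
Feb 21 13:45 end B → 0
Peak is 3, at Feb 21 08:00 (A, Y, Z).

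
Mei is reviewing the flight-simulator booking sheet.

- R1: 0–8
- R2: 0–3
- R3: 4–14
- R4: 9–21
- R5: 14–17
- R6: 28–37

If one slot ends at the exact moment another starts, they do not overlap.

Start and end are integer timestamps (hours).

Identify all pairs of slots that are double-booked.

Sorted by start: R1, R2, R3, R4, R5, R6.
R2 starts before R1 ends → R1 and R2 overlap.
R3 starts before R1 ends → R1 and R3 overlap.
R4 starts after R1 ends, so R1 has no further overlaps.
R3 starts after R2 ends, so R2 has no further overlaps.
R4 starts before R3 ends → R3 and R4 overlap.
R5 starts exactly when R3 ends (back-to-back, no overlap), so R3 has no further overlaps.
R5 starts before R4 ends → R4 and R5 overlap.
R6 starts after R4 ends.
R6 starts after R5 ends.

R1 & R2, R1 & R3, R3 & R4, R4 & R5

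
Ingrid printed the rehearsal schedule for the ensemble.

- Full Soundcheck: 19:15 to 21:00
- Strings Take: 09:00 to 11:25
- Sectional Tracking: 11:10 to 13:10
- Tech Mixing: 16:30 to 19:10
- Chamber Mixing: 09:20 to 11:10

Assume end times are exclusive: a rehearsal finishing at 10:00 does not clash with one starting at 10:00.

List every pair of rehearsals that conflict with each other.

Chamber Mixing & Strings Take, Sectional Tracking & Strings Take

Sorted by start: Strings Take, Chamber Mixing, Sectional Tracking, Tech Mixing, Full Soundcheck.
Chamber Mixing starts before Strings Take ends → Strings Take and Chamber Mixing overlap.
Sectional Tracking starts before Strings Take ends → Strings Take and Sectional Tracking overlap.
Tech Mixing starts after Strings Take ends, so Strings Take has no further overlaps.
Sectional Tracking starts exactly when Chamber Mixing ends (back-to-back, no overlap), so Chamber Mixing has no further overlaps.
Tech Mixing starts after Sectional Tracking ends, so Sectional Tracking has no further overlaps.
Full Soundcheck starts after Tech Mixing ends.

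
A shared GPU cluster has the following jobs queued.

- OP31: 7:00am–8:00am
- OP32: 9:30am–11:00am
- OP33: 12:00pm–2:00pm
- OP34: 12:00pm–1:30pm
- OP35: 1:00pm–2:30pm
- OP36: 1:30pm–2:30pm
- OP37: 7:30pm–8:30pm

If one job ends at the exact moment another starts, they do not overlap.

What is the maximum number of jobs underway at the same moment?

3

Sweep the timeline, counting +1 at each start and −1 at each end (ends before starts at a tie):
7:00am start OP31 → 1
8:00am end OP31 → 0
9:30am start OP32 → 1
11:00am end OP32 → 0
12:00pm start OP33 → 1
12:00pm start OP34 → 2
1:00pm start OP35 → 3
1:30pm end OP34 → 2
1:30pm start OP36 → 3
2:00pm end OP33 → 2
2:30pm end OP35 → 1
2:30pm end OP36 → 0
7:30pm start OP37 → 1
8:30pm end OP37 → 0
Peak is 3, at 1:00pm (OP33, OP34, OP35).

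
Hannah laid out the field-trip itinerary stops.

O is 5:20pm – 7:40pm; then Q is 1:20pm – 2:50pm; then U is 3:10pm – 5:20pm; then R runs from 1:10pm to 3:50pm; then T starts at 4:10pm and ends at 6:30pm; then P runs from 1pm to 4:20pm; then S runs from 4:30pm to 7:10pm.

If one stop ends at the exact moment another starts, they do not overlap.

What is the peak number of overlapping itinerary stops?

3

Walk through starts and ends in time order (an end at T is processed before a start at T):
1pm start P → 1
1:10pm start R → 2
1:20pm start Q → 3
2:50pm end Q → 2
3:10pm start U → 3
3:50pm end R → 2
4:10pm start T → 3
4:20pm end P → 2
4:30pm start S → 3
5:20pm end U → 2
5:20pm start O → 3
6:30pm end T → 2
7:10pm end S → 1
7:40pm end O → 0
Peak is 3, at 1:20pm (P, Q, R).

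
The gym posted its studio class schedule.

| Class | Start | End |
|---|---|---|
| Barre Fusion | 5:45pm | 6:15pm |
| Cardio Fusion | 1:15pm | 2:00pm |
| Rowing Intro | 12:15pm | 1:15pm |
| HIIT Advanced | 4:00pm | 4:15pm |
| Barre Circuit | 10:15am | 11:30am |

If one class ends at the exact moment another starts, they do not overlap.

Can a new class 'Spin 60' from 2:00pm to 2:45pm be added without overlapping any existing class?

Barre Circuit: ends 11:30am at or before Spin 60 starts 2:00pm → clear.
Rowing Intro: ends 1:15pm at or before Spin 60 starts 2:00pm → clear.
Cardio Fusion: ends 2:00pm at or before Spin 60 starts 2:00pm → clear.
HIIT Advanced: starts 4:00pm at or after Spin 60 ends 2:45pm → clear.
Barre Fusion: starts 5:45pm at or after Spin 60 ends 2:45pm → clear.

Yes — the slot is free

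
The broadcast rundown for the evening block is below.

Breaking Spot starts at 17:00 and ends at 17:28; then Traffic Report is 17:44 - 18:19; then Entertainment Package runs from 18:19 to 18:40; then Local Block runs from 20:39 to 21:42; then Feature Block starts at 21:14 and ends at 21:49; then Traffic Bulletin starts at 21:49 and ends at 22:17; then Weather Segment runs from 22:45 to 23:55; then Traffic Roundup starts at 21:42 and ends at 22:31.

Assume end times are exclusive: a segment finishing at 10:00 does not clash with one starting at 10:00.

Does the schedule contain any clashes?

Yes

Check each pair: they overlap iff neither finishes before the other starts.
Sorted by start: Breaking Spot, Traffic Report, Entertainment Package, Local Block, Feature Block, Traffic Roundup, Traffic Bulletin, Weather Segment.
Traffic Report starts after Breaking Spot ends, so nothing later overlaps Breaking Spot either.
Entertainment Package starts exactly when Traffic Report ends (back-to-back, no overlap), so nothing later overlaps Traffic Report either.
Local Block starts after Entertainment Package ends, so nothing later overlaps Entertainment Package either.
Feature Block starts before Local Block ends → Local Block and Feature Block overlap.
That's a conflict, so the schedule is not conflict-free.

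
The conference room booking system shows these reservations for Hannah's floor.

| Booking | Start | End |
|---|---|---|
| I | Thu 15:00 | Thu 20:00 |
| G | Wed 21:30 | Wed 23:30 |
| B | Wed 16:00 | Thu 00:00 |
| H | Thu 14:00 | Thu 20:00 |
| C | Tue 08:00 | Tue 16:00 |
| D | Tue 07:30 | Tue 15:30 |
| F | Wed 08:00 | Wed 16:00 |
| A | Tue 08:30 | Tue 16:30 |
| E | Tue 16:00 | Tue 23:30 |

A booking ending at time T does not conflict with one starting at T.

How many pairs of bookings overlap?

6

Sorted by start: D, C, A, E, F, B, G, H, I.
C starts before D ends → D and C overlap.
A starts before D ends → D and A overlap.
E starts after D ends — done with D.
A starts before C ends → C and A overlap.
E starts exactly when C ends (back-to-back, no overlap) — done with C.
E starts before A ends → A and E overlap.
F starts after A ends — done with A.
F starts after E ends — done with E.
B starts exactly when F ends (back-to-back, no overlap) — done with F.
G starts before B ends → B and G overlap.
H starts after B ends — done with B.
H starts after G ends — done with G.
I starts before H ends → H and I overlap.
Overlapping pairs: A & C, A & D, A & E, B & G, C & D, H & I — 6 in total.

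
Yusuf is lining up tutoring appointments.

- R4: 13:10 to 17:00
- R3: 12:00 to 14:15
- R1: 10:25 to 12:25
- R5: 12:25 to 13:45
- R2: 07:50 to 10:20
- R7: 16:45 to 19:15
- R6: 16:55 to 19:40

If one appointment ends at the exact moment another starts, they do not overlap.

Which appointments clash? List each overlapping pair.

Check each pair: they overlap iff neither finishes before the other starts.
Sorted by start: R2, R1, R3, R5, R4, R7, R6.
R1 starts after R2 ends, so R2 has no further overlaps.
R3 starts before R1 ends → R1 and R3 overlap.
R5 starts exactly when R1 ends (back-to-back, no overlap), so R1 has no further overlaps.
R5 starts before R3 ends → R3 and R5 overlap.
R4 starts before R3 ends → R3 and R4 overlap.
R7 starts after R3 ends, so R3 has no further overlaps.
R4 starts before R5 ends → R5 and R4 overlap.
R7 starts after R5 ends, so R5 has no further overlaps.
R7 starts before R4 ends → R4 and R7 overlap.
R6 starts before R4 ends → R4 and R6 overlap.
R6 starts before R7 ends → R7 and R6 overlap.

R1 & R3, R3 & R4, R3 & R5, R4 & R5, R4 & R6, R4 & R7, R6 & R7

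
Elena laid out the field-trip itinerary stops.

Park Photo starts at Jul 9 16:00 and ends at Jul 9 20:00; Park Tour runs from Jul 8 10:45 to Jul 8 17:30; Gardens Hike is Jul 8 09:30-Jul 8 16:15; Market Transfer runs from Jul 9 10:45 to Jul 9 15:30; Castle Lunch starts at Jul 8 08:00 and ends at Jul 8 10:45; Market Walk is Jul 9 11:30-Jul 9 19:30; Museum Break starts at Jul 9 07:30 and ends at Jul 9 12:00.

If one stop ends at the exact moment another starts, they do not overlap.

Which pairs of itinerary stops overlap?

Castle Lunch & Gardens Hike, Gardens Hike & Park Tour, Market Transfer & Market Walk, Market Transfer & Museum Break, Market Walk & Museum Break, Market Walk & Park Photo

Sorted by start: Castle Lunch, Gardens Hike, Park Tour, Museum Break, Market Transfer, Market Walk, Park Photo.
Gardens Hike starts before Castle Lunch ends → Castle Lunch and Gardens Hike overlap.
Park Tour starts exactly when Castle Lunch ends (back-to-back, no overlap) — done with Castle Lunch.
Park Tour starts before Gardens Hike ends → Gardens Hike and Park Tour overlap.
Museum Break starts after Gardens Hike ends — done with Gardens Hike.
Museum Break starts after Park Tour ends — done with Park Tour.
Market Transfer starts before Museum Break ends → Museum Break and Market Transfer overlap.
Market Walk starts before Museum Break ends → Museum Break and Market Walk overlap.
Park Photo starts after Museum Break ends.
Market Walk starts before Market Transfer ends → Market Transfer and Market Walk overlap.
Park Photo starts after Market Transfer ends.
Park Photo starts before Market Walk ends → Market Walk and Park Photo overlap.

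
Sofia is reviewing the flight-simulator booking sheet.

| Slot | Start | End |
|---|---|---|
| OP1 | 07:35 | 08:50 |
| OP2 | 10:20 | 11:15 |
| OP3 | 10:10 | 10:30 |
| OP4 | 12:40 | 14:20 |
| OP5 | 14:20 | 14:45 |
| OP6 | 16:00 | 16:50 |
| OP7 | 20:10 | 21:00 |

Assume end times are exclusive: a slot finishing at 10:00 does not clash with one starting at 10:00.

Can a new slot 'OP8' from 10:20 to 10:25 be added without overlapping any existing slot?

OP1: ends 08:50 at or before OP8 starts 10:20 → clear.
OP3: starts 10:10 before OP8 ends 10:25, and ends 10:30 after OP8 starts 10:20 → overlap.
OP2: starts 10:20 before OP8 ends 10:25, and ends 11:15 after OP8 starts 10:20 → overlap.
OP4: starts 12:40 at or after OP8 ends 10:25 → clear.
OP5: starts 14:20 at or after OP8 ends 10:25 → clear.
OP6: starts 16:00 at or after OP8 ends 10:25 → clear.
OP7: starts 20:10 at or after OP8 ends 10:25 → clear.
OP8 overlaps OP2, OP3.

No — it overlaps OP2, OP3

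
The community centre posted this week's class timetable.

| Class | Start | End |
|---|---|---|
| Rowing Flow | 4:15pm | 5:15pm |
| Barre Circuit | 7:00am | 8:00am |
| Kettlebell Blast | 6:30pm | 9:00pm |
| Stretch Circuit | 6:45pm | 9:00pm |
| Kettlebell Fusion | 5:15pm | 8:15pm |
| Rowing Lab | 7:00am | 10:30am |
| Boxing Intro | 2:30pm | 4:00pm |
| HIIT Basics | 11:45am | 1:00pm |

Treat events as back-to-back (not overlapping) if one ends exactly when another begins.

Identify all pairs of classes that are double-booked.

Sorted by start: Rowing Lab, Barre Circuit, HIIT Basics, Boxing Intro, Rowing Flow, Kettlebell Fusion, Kettlebell Blast, Stretch Circuit.
Barre Circuit starts before Rowing Lab ends → Rowing Lab and Barre Circuit overlap.
HIIT Basics starts after Rowing Lab ends; Rowing Lab is clear from here.
HIIT Basics starts after Barre Circuit ends; Barre Circuit is clear from here.
Boxing Intro starts after HIIT Basics ends; HIIT Basics is clear from here.
Rowing Flow starts after Boxing Intro ends; Boxing Intro is clear from here.
Kettlebell Fusion starts exactly when Rowing Flow ends (back-to-back, no overlap); Rowing Flow is clear from here.
Kettlebell Blast starts before Kettlebell Fusion ends → Kettlebell Fusion and Kettlebell Blast overlap.
Stretch Circuit starts before Kettlebell Fusion ends → Kettlebell Fusion and Stretch Circuit overlap.
Stretch Circuit starts before Kettlebell Blast ends → Kettlebell Blast and Stretch Circuit overlap.

Barre Circuit & Rowing Lab, Kettlebell Blast & Kettlebell Fusion, Kettlebell Blast & Stretch Circuit, Kettlebell Fusion & Stretch Circuit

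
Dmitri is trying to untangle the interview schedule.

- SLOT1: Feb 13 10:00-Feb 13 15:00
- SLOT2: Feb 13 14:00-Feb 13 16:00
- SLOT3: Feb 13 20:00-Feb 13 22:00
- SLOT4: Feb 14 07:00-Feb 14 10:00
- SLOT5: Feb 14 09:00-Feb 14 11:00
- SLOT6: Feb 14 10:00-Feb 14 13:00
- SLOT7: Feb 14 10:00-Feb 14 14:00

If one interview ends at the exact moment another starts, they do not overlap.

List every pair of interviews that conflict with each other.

SLOT1 & SLOT2, SLOT4 & SLOT5, SLOT5 & SLOT6, SLOT5 & SLOT7, SLOT6 & SLOT7

Two intervals overlap when each starts before the other ends.
Sorted by start: SLOT1, SLOT2, SLOT3, SLOT4, SLOT5, SLOT6, SLOT7.
SLOT2 starts before SLOT1 ends → SLOT1 and SLOT2 overlap.
SLOT3 starts after SLOT1 ends; SLOT1 is clear from here.
SLOT3 starts after SLOT2 ends; SLOT2 is clear from here.
SLOT4 starts after SLOT3 ends; SLOT3 is clear from here.
SLOT5 starts before SLOT4 ends → SLOT4 and SLOT5 overlap.
SLOT6 starts exactly when SLOT4 ends (back-to-back, no overlap); SLOT4 is clear from here.
SLOT6 starts before SLOT5 ends → SLOT5 and SLOT6 overlap.
SLOT7 starts before SLOT5 ends → SLOT5 and SLOT7 overlap.
SLOT7 starts before SLOT6 ends → SLOT6 and SLOT7 overlap.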